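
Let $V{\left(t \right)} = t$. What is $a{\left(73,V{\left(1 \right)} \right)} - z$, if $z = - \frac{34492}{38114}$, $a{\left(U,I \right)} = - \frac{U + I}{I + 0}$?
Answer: $- \frac{1392972}{19057} \approx -73.095$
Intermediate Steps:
$a{\left(U,I \right)} = - \frac{I + U}{I}$
$z = - \frac{17246}{19057}$ ($z = \left(-34492\right) \frac{1}{38114} = - \frac{17246}{19057} \approx -0.90497$)
$a{\left(73,V{\left(1 \right)} \right)} - z = \frac{\left(-1\right) 1 - 73}{1} - - \frac{17246}{19057} = 1 \left(-1 - 73\right) + \frac{17246}{19057} = 1 \left(-74\right) + \frac{17246}{19057} = -74 + \frac{17246}{19057} = - \frac{1392972}{19057}$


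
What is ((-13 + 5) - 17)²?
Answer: 625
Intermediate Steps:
((-13 + 5) - 17)² = (-8 - 17)² = (-25)² = 625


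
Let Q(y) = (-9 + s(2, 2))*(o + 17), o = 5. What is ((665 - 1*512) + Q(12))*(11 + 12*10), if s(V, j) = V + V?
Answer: 5633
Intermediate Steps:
s(V, j) = 2*V
Q(y) = -110 (Q(y) = (-9 + 2*2)*(5 + 17) = (-9 + 4)*22 = -5*22 = -110)
((665 - 1*512) + Q(12))*(11 + 12*10) = ((665 - 1*512) - 110)*(11 + 12*10) = ((665 - 512) - 110)*(11 + 120) = (153 - 110)*131 = 43*131 = 5633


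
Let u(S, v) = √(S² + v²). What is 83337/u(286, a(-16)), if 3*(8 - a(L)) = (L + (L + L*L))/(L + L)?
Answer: 250011*√29485/147425 ≈ 291.20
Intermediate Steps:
a(L) = 8 - (L² + 2*L)/(6*L) (a(L) = 8 - (L + (L + L*L))/(3*(L + L)) = 8 - (L + (L + L²))/(3*(2*L)) = 8 - (L² + 2*L)*1/(2*L)/3 = 8 - (L² + 2*L)/(6*L))
83337/u(286, a(-16)) = 83337/(√(286² + (23/3 - ⅙*(-16))²)) = 83337/(√(81796 + (23/3 + 8/3)²)) = 83337/(√(81796 + (31/3)²)) = 83337/(√(81796 + 961/9)) = 83337/(√(737125/9)) = 83337/((5*√29485/3)) = 83337*(3*√29485/147425) = 250011*√29485/147425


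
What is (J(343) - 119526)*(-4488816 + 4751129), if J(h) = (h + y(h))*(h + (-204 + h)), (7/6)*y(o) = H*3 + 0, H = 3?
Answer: 90925030564/7 ≈ 1.2989e+10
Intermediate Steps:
y(o) = 54/7 (y(o) = 6*(3*3 + 0)/7 = 6*(9 + 0)/7 = (6/7)*9 = 54/7)
J(h) = (-204 + 2*h)*(54/7 + h) (J(h) = (h + 54/7)*(h + (-204 + h)) = (54/7 + h)*(-204 + 2*h) = (-204 + 2*h)*(54/7 + h))
(J(343) - 119526)*(-4488816 + 4751129) = ((-11016/7 + 2*343² - 1320/7*343) - 119526)*(-4488816 + 4751129) = ((-11016/7 + 2*117649 - 64680) - 119526)*262313 = ((-11016/7 + 235298 - 64680) - 119526)*262313 = (1183310/7 - 119526)*262313 = (346628/7)*262313 = 90925030564/7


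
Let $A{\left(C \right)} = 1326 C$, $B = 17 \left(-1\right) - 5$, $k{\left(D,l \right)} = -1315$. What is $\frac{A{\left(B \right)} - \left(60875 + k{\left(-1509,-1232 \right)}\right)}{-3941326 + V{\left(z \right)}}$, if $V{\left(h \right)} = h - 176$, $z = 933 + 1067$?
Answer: $\frac{6338}{281393} \approx 0.022524$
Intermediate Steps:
$z = 2000$
$V{\left(h \right)} = -176 + h$
$B = -22$ ($B = -17 - 5 = -22$)
$\frac{A{\left(B \right)} - \left(60875 + k{\left(-1509,-1232 \right)}\right)}{-3941326 + V{\left(z \right)}} = \frac{1326 \left(-22\right) - 59560}{-3941326 + \left(-176 + 2000\right)} = \frac{-29172 + \left(-60875 + 1315\right)}{-3941326 + 1824} = \frac{-29172 - 59560}{-3939502} = \left(-88732\right) \left(- \frac{1}{3939502}\right) = \frac{6338}{281393}$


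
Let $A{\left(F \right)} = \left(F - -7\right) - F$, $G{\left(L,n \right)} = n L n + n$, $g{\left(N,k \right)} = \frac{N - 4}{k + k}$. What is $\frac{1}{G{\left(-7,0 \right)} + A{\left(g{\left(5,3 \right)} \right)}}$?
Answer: $\frac{1}{7} \approx 0.14286$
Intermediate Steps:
$g{\left(N,k \right)} = \frac{-4 + N}{2 k}$
$G{\left(L,n \right)} = n + L n^{2}$ ($G{\left(L,n \right)} = L n n + n = L n^{2} + n = n + L n^{2}$)
$A{\left(F \right)} = 7$ ($A{\left(F \right)} = \left(F + 7\right) - F = \left(7 + F\right) - F = 7$)
$\frac{1}{G{\left(-7,0 \right)} + A{\left(g{\left(5,3 \right)} \right)}} = \frac{1}{0 \left(1 - 0\right) + 7} = \frac{1}{0 \left(1 + 0\right) + 7} = \frac{1}{0 \cdot 1 + 7} = \frac{1}{0 + 7} = \frac{1}{7}$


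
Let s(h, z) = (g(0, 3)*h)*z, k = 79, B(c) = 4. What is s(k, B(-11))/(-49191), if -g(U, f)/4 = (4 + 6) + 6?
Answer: 20224/49191 ≈ 0.41113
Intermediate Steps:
g(U, f) = -64 (g(U, f) = -4*((4 + 6) + 6) = -4*(10 + 6) = -4*16 = -64)
s(h, z) = -64*h*z (s(h, z) = (-64*h)*z = -64*h*z)
s(k, B(-11))/(-49191) = -64*79*4/(-49191) = -20224*(-1/49191) = 20224/49191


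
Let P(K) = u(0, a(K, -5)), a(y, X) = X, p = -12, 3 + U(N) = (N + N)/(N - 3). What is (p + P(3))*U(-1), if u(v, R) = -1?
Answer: 65/2 ≈ 32.500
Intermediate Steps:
U(N) = -3 + 2*N/(-3 + N) (U(N) = -3 + (N + N)/(N - 3) = -3 + (2*N)/(-3 + N) = -3 + 2*N/(-3 + N))
P(K) = -1
(p + P(3))*U(-1) = (-12 - 1)*((9 - 1*(-1))/(-3 - 1)) = -13*(9 + 1)/(-4) = -(-13)*10/4 = -13*(-5/2) = 65/2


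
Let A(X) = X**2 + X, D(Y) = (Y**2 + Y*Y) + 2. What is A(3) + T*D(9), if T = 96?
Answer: 15756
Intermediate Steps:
D(Y) = 2 + 2*Y**2 (D(Y) = (Y**2 + Y**2) + 2 = 2*Y**2 + 2 = 2 + 2*Y**2)
A(X) = X + X**2
A(3) + T*D(9) = 3*(1 + 3) + 96*(2 + 2*9**2) = 3*4 + 96*(2 + 2*81) = 12 + 96*(2 + 162) = 12 + 96*164 = 12 + 15744 = 15756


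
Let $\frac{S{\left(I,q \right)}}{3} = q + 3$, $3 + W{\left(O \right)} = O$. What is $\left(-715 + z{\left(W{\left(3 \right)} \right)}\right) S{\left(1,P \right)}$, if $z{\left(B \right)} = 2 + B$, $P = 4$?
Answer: $-14973$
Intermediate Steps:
$W{\left(O \right)} = -3 + O$
$S{\left(I,q \right)} = 9 + 3 q$ ($S{\left(I,q \right)} = 3 \left(q + 3\right) = 3 \left(3 + q\right) = 9 + 3 q$)
$\left(-715 + z{\left(W{\left(3 \right)} \right)}\right) S{\left(1,P \right)} = \left(-715 + \left(2 + \left(-3 + 3\right)\right)\right) \left(9 + 3 \cdot 4\right) = \left(-715 + \left(2 + 0\right)\right) \left(9 + 12\right) = \left(-715 + 2\right) 21 = \left(-713\right) 21 = -14973$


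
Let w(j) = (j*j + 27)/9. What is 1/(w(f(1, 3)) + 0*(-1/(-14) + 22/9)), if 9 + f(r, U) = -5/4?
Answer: 144/2113 ≈ 0.068150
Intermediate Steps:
f(r, U) = -41/4 (f(r, U) = -9 - 5/4 = -41/4)
w(j) = 3 + j**2/9 (w(j) = (j**2 + 27)*(1/9) = (27 + j**2)*(1/9) = 3 + j**2/9)
1/(w(f(1, 3)) + 0*(-1/(-14) + 22/9)) = 1/((3 + (-41/4)**2/9) + 0*(-1/(-14) + 22/9)) = 1/((3 + (1/9)*(1681/16)) + 0*(-1*(-1/14) + 22*(1/9))) = 1/((3 + 1681/144) + 0*(1/14 + 22/9)) = 1/(2113/144 + 0*(317/126)) = 1/(2113/144 + 0) = 1/(2113/144) = 144/2113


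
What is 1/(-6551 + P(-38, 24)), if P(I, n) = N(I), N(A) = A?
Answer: -1/6589 ≈ -0.00015177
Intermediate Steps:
P(I, n) = I
1/(-6551 + P(-38, 24)) = 1/(-6551 - 38) = 1/(-6589) = -1/6589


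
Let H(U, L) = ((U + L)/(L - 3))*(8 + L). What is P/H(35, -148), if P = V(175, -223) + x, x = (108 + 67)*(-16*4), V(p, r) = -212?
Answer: 430803/3955 ≈ 108.93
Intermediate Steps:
H(U, L) = (8 + L)*(L + U)/(-3 + L) (H(U, L) = ((L + U)/(-3 + L))*(8 + L) = (8 + L)*(L + U)/(-3 + L))
x = -11200 (x = 175*(-64) = -11200)
P = -11412 (P = -212 - 11200 = -11412)
P/H(35, -148) = -11412*(-3 - 148)/((-148)² + 8*(-148) + 8*35 - 148*35) = -11412*(-151/(21904 - 1184 + 280 - 5180)) = -11412/((-1/151*15820)) = -11412/(-15820/151) = -11412*(-151/15820) = 430803/3955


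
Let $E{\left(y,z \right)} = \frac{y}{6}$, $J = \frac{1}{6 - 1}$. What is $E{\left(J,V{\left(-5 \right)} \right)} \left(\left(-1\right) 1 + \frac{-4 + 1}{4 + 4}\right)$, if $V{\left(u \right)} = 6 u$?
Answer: $- \frac{11}{240} \approx -0.045833$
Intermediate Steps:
$J = \frac{1}{5} \approx 0.2$
$E{\left(y,z \right)} = \frac{y}{6}$ ($E{\left(y,z \right)} = y \frac{1}{6} = \frac{y}{6}$)
$E{\left(J,V{\left(-5 \right)} \right)} \left(\left(-1\right) 1 + \frac{-4 + 1}{4 + 4}\right) = \frac{1}{6} \cdot \frac{1}{5} \left(\left(-1\right) 1 + \frac{-4 + 1}{4 + 4}\right) = \frac{-1 - \frac{3}{8}}{30} = \frac{1}{30} \left(- \frac{11}{8}\right) = - \frac{11}{240}$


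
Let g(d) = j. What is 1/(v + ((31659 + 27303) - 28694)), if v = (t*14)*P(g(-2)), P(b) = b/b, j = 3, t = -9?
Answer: 1/30142 ≈ 3.3176e-5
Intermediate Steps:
g(d) = 3
P(b) = 1
v = -126 (v = -9*14*1 = -126*1 = -126)
1/(v + ((31659 + 27303) - 28694)) = 1/(-126 + ((31659 + 27303) - 28694)) = 1/(-126 + (58962 - 28694)) = 1/(-126 + 30268) = 1/30142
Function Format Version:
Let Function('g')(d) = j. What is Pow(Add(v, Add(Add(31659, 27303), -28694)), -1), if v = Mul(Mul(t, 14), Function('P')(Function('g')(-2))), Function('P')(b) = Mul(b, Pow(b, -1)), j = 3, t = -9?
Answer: Rational(1, 30142) ≈ 3.3176e-5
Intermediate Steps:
Function('g')(d) = 3
Function('P')(b) = 1
v = -126 (v = Mul(Mul(-9, 14), 1) = Mul(-126, 1) = -126)
Pow(Add(v, Add(Add(31659, 27303), -28694)), -1) = Pow(Add(-126, Add(Add(31659, 27303), -28694)), -1) = Pow(Add(-126, Add(58962, -28694)), -1) = Pow(Add(-126, 30268), -1) = Pow(30142, -1) = Rational(1, 30142)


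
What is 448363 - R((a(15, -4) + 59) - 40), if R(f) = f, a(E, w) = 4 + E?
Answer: 448325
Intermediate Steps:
448363 - R((a(15, -4) + 59) - 40) = 448363 - (((4 + 15) + 59) - 40) = 448363 - ((19 + 59) - 40) = 448363 - (78 - 40) = 448363 - 1*38 = 448363 - 38 = 448325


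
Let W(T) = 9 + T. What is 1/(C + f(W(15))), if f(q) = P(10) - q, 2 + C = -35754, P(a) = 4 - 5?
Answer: -1/35781 ≈ -2.7948e-5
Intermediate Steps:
P(a) = -1
C = -35756 (C = -2 - 35754 = -35756)
f(q) = -1 - q
1/(C + f(W(15))) = 1/(-35756 + (-1 - (9 + 15))) = 1/(-35756 + (-1 - 1*24)) = 1/(-35756 + (-1 - 24)) = 1/(-35756 - 25) = 1/(-35781) = -1/35781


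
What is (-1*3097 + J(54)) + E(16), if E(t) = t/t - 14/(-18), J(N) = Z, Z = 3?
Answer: -27830/9 ≈ -3092.2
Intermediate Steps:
J(N) = 3
E(t) = 16/9 (E(t) = 1 - 14*(-1/18) = 1 + 7/9 = 16/9)
(-1*3097 + J(54)) + E(16) = (-1*3097 + 3) + 16/9 = (-3097 + 3) + 16/9 = -3094 + 16/9 = -27830/9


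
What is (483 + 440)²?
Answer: 851929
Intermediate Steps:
(483 + 440)² = 923² = 851929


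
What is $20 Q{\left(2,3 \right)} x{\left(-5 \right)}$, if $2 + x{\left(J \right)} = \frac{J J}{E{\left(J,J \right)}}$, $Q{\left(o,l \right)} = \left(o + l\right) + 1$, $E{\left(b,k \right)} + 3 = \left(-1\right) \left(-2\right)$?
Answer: $-3240$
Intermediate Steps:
$E{\left(b,k \right)} = -1$ ($E{\left(b,k \right)} = -3 - -2 = -3 + 2 = -1$)
$Q{\left(o,l \right)} = 1 + l + o$ ($Q{\left(o,l \right)} = \left(l + o\right) + 1 = 1 + l + o$)
$x{\left(J \right)} = -2 - J^{2}$ ($x{\left(J \right)} = -2 + \frac{J J}{-1} = -2 + J^{2} \left(-1\right) = -2 - J^{2}$)
$20 Q{\left(2,3 \right)} x{\left(-5 \right)} = 20 \left(1 + 3 + 2\right) \left(-2 - \left(-5\right)^{2}\right) = 20 \cdot 6 \left(-2 - 25\right) = 120 \left(-2 - 25\right) = 120 \left(-27\right) = -3240$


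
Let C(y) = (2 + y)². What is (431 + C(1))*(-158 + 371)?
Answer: 93720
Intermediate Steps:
(431 + C(1))*(-158 + 371) = (431 + (2 + 1)²)*(-158 + 371) = (431 + 3²)*213 = (431 + 9)*213 = 440*213 = 93720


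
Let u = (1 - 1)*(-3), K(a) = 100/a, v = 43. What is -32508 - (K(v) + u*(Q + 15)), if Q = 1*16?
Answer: -1397944/43 ≈ -32510.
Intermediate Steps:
Q = 16
u = 0 (u = 0*(-3) = 0)
-32508 - (K(v) + u*(Q + 15)) = -32508 - (100/43 + 0*(16 + 15)) = -32508 - (100*(1/43) + 0*31) = -32508 - (100/43 + 0) = -32508 - 1*100/43 = -32508 - 100/43 = -1397944/43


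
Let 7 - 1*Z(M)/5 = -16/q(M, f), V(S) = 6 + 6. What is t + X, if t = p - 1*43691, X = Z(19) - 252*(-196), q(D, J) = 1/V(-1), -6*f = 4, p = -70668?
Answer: -63972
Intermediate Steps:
V(S) = 12
f = -2/3 (f = -1/6*4 = -2/3 ≈ -0.66667)
q(D, J) = 1/12
Z(M) = 995 (Z(M) = 35 - (-80)/1/12 = 35 - (-80)*12 = 35 - 5*(-192) = 35 + 960 = 995)
X = 50387 (X = 995 - 252*(-196) = 995 + 49392 = 50387)
t = -114359 (t = -70668 - 1*43691 = -70668 - 43691 = -114359)
t + X = -114359 + 50387 = -63972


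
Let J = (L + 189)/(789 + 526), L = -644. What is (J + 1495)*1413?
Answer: 555441822/263 ≈ 2.1119e+6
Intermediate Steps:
J = -91/263 (J = (-644 + 189)/(789 + 526) = -455/1315 = -455*1/1315 = -91/263 ≈ -0.34601)
(J + 1495)*1413 = (-91/263 + 1495)*1413 = (393094/263)*1413 = 555441822/263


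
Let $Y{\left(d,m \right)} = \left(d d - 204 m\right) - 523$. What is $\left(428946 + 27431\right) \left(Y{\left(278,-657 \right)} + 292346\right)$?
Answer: $229619241895$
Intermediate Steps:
$Y{\left(d,m \right)} = -523 + d^{2} - 204 m$ ($Y{\left(d,m \right)} = \left(d^{2} - 204 m\right) - 523 = -523 + d^{2} - 204 m$)
$\left(428946 + 27431\right) \left(Y{\left(278,-657 \right)} + 292346\right) = \left(428946 + 27431\right) \left(\left(-523 + 278^{2} - -134028\right) + 292346\right) = 456377 \left(\left(-523 + 77284 + 134028\right) + 292346\right) = 456377 \left(210789 + 292346\right) = 456377 \cdot 503135 = 229619241895$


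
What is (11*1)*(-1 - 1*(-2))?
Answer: 11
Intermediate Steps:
(11*1)*(-1 - 1*(-2)) = 11*(-1 + 2) = 11*1 = 11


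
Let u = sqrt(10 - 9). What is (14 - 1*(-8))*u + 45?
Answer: 67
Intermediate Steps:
u = 1 (u = sqrt(1) = 1)
(14 - 1*(-8))*u + 45 = (14 - 1*(-8))*1 + 45 = (14 + 8)*1 + 45 = 22*1 + 45 = 22 + 45 = 67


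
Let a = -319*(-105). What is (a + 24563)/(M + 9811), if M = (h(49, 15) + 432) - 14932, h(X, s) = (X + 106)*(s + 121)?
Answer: 58058/16391 ≈ 3.5421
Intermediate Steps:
a = 33495
h(X, s) = (106 + X)*(121 + s)
M = 6580 (M = ((12826 + 106*15 + 121*49 + 49*15) + 432) - 14932 = ((12826 + 1590 + 5929 + 735) + 432) - 14932 = (21080 + 432) - 14932 = 21512 - 14932 = 6580)
(a + 24563)/(M + 9811) = (33495 + 24563)/(6580 + 9811) = 58058/16391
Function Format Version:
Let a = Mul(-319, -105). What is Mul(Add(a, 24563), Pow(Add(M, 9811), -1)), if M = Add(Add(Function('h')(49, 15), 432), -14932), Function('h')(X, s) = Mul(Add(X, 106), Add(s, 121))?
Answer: Rational(58058, 16391) ≈ 3.5421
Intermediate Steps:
a = 33495
Function('h')(X, s) = Mul(Add(106, X), Add(121, s))
M = 6580 (M = Add(Add(Add(12826, Mul(106, 15), Mul(121, 49), Mul(49, 15)), 432), -14932) = Add(Add(Add(12826, 1590, 5929, 735), 432), -14932) = Add(Add(21080, 432), -14932) = Add(21512, -14932) = 6580)
Mul(Add(a, 24563), Pow(Add(M, 9811), -1)) = Mul(Add(33495, 24563), Pow(Add(6580, 9811), -1)) = Mul(58058, Pow(16391, -1)) = Mul(58058, Rational(1, 16391)) = Rational(58058, 16391)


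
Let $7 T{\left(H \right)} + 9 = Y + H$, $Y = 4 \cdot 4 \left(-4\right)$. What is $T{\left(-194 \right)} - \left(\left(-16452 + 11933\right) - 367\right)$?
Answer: $\frac{33935}{7} \approx 4847.9$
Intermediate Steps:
$Y = -64$ ($Y = 16 \left(-4\right) = -64$)
$T{\left(H \right)} = - \frac{73}{7} + \frac{H}{7}$ ($T{\left(H \right)} = - \frac{9}{7} + \frac{-64 + H}{7} = - \frac{9}{7} + \left(- \frac{64}{7} + \frac{H}{7}\right) = - \frac{73}{7} + \frac{H}{7}$)
$T{\left(-194 \right)} - \left(\left(-16452 + 11933\right) - 367\right) = \left(- \frac{73}{7} + \frac{1}{7} \left(-194\right)\right) - \left(\left(-16452 + 11933\right) - 367\right) = \left(- \frac{73}{7} - \frac{194}{7}\right) - \left(-4519 - 367\right) = - \frac{267}{7} - -4886 = - \frac{267}{7} + 4886 = \frac{33935}{7}$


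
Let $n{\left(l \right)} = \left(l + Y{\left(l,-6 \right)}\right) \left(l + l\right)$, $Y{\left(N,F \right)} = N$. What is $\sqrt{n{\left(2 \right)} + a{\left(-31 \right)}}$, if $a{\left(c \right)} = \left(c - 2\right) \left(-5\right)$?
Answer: $\sqrt{181} \approx 13.454$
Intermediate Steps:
$a{\left(c \right)} = 10 - 5 c$ ($a{\left(c \right)} = \left(-2 + c\right) \left(-5\right) = 10 - 5 c$)
$n{\left(l \right)} = 4 l^{2}$ ($n{\left(l \right)} = \left(l + l\right) \left(l + l\right) = 2 l 2 l = 4 l^{2}$)
$\sqrt{n{\left(2 \right)} + a{\left(-31 \right)}} = \sqrt{4 \cdot 2^{2} + \left(10 - -155\right)} = \sqrt{4 \cdot 4 + \left(10 + 155\right)} = \sqrt{16 + 165} = \sqrt{181}$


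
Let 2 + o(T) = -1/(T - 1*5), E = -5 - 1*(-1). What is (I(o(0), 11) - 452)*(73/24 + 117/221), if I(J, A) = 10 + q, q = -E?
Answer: -106361/68 ≈ -1564.1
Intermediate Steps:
E = -4 (E = -5 + 1 = -4)
o(T) = -2 - 1/(-5 + T) (o(T) = -2 - 1/(T - 1*5) = -2 - 1/(T - 5) = -2 - 1/(-5 + T))
q = 4 (q = -1*(-4) = 4)
I(J, A) = 14 (I(J, A) = 10 + 4 = 14)
(I(o(0), 11) - 452)*(73/24 + 117/221) = (14 - 452)*(73/24 + 117/221) = -438*(73*(1/24) + 117*(1/221)) = -438*(73/24 + 9/17) = -438*1457/408 = -106361/68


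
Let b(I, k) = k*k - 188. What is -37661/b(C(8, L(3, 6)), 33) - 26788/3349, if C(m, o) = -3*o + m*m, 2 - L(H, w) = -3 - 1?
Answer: -8838981/177497 ≈ -49.798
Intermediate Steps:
L(H, w) = 6 (L(H, w) = 2 - (-3 - 1) = 2 - 1*(-4) = 2 + 4 = 6)
C(m, o) = m**2 - 3*o (C(m, o) = -3*o + m**2 = m**2 - 3*o)
b(I, k) = -188 + k**2 (b(I, k) = k**2 - 188 = -188 + k**2)
-37661/b(C(8, L(3, 6)), 33) - 26788/3349 = -37661/(-188 + 33**2) - 26788/3349 = -37661/(-188 + 1089) - 26788*1/3349 = -37661/901 - 26788/3349 = -8838981/177497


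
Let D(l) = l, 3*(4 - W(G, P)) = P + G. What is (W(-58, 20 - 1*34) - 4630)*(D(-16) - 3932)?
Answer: 18168696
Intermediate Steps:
W(G, P) = 4 - G/3 - P/3 (W(G, P) = 4 - (P + G)/3 = 4 - (G + P)/3 = 4 + (-G/3 - P/3) = 4 - G/3 - P/3)
(W(-58, 20 - 1*34) - 4630)*(D(-16) - 3932) = ((4 - ⅓*(-58) - (20 - 1*34)/3) - 4630)*(-16 - 3932) = ((4 + 58/3 - (20 - 34)/3) - 4630)*(-3948) = ((4 + 58/3 - ⅓*(-14)) - 4630)*(-3948) = ((4 + 58/3 + 14/3) - 4630)*(-3948) = (28 - 4630)*(-3948) = -4602*(-3948) = 18168696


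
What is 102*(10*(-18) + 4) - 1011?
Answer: -18963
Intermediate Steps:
102*(10*(-18) + 4) - 1011 = 102*(-180 + 4) - 1011 = 102*(-176) - 1011 = -17952 - 1011 = -18963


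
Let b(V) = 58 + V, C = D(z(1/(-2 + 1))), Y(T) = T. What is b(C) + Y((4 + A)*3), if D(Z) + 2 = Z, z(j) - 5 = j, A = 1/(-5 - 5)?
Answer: 717/10 ≈ 71.700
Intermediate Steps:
A = -⅒ (A = 1/(-10) = -⅒ ≈ -0.10000)
z(j) = 5 + j
D(Z) = -2 + Z
C = 2 (C = -2 + (5 + 1/(-2 + 1)) = -2 + (5 + 1/(-1)) = -2 + (5 - 1) = -2 + 4 = 2)
b(C) + Y((4 + A)*3) = (58 + 2) + (4 - ⅒)*3 = 60 + (39/10)*3 = 60 + 117/10 = 717/10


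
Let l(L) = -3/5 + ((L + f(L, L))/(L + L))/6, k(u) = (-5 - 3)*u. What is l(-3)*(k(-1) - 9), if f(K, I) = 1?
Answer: 49/90 ≈ 0.54444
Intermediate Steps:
k(u) = -8*u
l(L) = -⅗ + (1 + L)/(12*L) (l(L) = -3/5 + ((L + 1)/(L + L))/6 = -3*⅕ + ((1 + L)/((2*L)))*(⅙) = -⅗ + ((1 + L)*(1/(2*L)))*(⅙) = -⅗ + ((1 + L)/(2*L))*(⅙) = -⅗ + (1 + L)/(12*L))
l(-3)*(k(-1) - 9) = ((1/60)*(5 - 31*(-3))/(-3))*(-8*(-1) - 9) = ((1/60)*(-⅓)*(5 + 93))*(8 - 9) = ((1/60)*(-⅓)*98)*(-1) = -49/90*(-1) = 49/90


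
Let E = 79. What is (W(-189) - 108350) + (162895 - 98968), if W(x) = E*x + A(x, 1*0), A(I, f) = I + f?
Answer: -59543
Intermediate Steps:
W(x) = 80*x (W(x) = 79*x + (x + 1*0) = 79*x + (x + 0) = 79*x + x = 80*x)
(W(-189) - 108350) + (162895 - 98968) = (80*(-189) - 108350) + (162895 - 98968) = (-15120 - 108350) + 63927 = -123470 + 63927 = -59543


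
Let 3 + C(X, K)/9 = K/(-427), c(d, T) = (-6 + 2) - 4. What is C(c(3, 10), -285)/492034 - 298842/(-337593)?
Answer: 10463872522084/11821298164529 ≈ 0.88517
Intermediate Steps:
c(d, T) = -8 (c(d, T) = -4 - 4 = -8)
C(X, K) = -27 - 9*K/427 (C(X, K) = -27 + 9*(K/(-427)) = -27 + 9*(K*(-1/427)) = -27 + 9*(-K/427) = -27 - 9*K/427)
C(c(3, 10), -285)/492034 - 298842/(-337593) = (-27 - 9/427*(-285))/492034 - 298842/(-337593) = (-27 + 2565/427)*(1/492034) - 298842*(-1/337593) = -8964/427*1/492034 + 99614/112531 = -4482/105049259 + 99614/112531 = 10463872522084/11821298164529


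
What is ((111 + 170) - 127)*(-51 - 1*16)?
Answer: -10318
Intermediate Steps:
((111 + 170) - 127)*(-51 - 1*16) = (281 - 127)*(-51 - 16) = 154*(-67) = -10318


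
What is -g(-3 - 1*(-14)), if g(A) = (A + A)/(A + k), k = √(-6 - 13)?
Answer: -121/70 + 11*I*√19/70 ≈ -1.7286 + 0.68497*I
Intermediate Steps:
k = I*√19 (k = √(-19) = I*√19 ≈ 4.3589*I)
g(A) = 2*A/(A + I*√19) (g(A) = (A + A)/(A + I*√19) = (2*A)/(A + I*√19) = 2*A/(A + I*√19))
-g(-3 - 1*(-14)) = -2*(-3 - 1*(-14))/((-3 - 1*(-14)) + I*√19) = -2*(-3 + 14)/((-3 + 14) + I*√19) = -2*11/(11 + I*√19) = -22/(11 + I*√19)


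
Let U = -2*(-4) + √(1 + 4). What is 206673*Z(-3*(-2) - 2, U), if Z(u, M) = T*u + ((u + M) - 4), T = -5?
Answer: -2480076 + 206673*√5 ≈ -2.0179e+6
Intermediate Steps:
U = 8 + √5 ≈ 10.236
Z(u, M) = -4 + M - 4*u (Z(u, M) = -5*u + ((u + M) - 4) = -5*u + ((M + u) - 4) = -5*u + (-4 + M + u) = -4 + M - 4*u)
206673*Z(-3*(-2) - 2, U) = 206673*(-4 + (8 + √5) - 4*(-3*(-2) - 2)) = 206673*(-4 + (8 + √5) - 4*(6 - 2)) = 206673*(-4 + (8 + √5) - 4*4) = 206673*(-4 + (8 + √5) - 16) = 206673*(-12 + √5) = -2480076 + 206673*√5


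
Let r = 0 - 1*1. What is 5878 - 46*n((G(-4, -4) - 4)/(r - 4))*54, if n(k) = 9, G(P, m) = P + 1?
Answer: -16478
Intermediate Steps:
G(P, m) = 1 + P
r = -1 (r = 0 - 1 = -1)
5878 - 46*n((G(-4, -4) - 4)/(r - 4))*54 = 5878 - 46*9*54 = 5878 - 414*54 = 5878 - 22356 = -16478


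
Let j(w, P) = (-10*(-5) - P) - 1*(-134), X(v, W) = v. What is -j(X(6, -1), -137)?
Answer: -321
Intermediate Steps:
j(w, P) = 184 - P (j(w, P) = (50 - P) + 134 = 184 - P)
-j(X(6, -1), -137) = -(184 - 1*(-137)) = -(184 + 137) = -1*321 = -321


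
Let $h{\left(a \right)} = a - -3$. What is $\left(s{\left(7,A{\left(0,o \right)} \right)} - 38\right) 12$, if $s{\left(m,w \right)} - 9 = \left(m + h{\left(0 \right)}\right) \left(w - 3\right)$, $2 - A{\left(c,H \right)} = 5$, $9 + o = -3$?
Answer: $-1068$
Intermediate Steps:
$o = -12$ ($o = -9 - 3 = -12$)
$A{\left(c,H \right)} = -3$ ($A{\left(c,H \right)} = 2 - 5 = -3$)
$h{\left(a \right)} = 3 + a$ ($h{\left(a \right)} = a + 3 = 3 + a$)
$s{\left(m,w \right)} = 9 + \left(-3 + w\right) \left(3 + m\right)$ ($s{\left(m,w \right)} = 9 + \left(m + \left(3 + 0\right)\right) \left(w - 3\right) = 9 + \left(m + 3\right) \left(-3 + w\right) = 9 + \left(3 + m\right) \left(-3 + w\right) = 9 + \left(-3 + w\right) \left(3 + m\right)$)
$\left(s{\left(7,A{\left(0,o \right)} \right)} - 38\right) 12 = \left(\left(\left(-3\right) 7 + 3 \left(-3\right) + 7 \left(-3\right)\right) - 38\right) 12 = \left(\left(-21 - 9 - 21\right) - 38\right) 12 = \left(-51 - 38\right) 12 = \left(-89\right) 12 = -1068$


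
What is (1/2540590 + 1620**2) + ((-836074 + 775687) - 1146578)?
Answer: 3601121186651/2540590 ≈ 1.4174e+6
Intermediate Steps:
(1/2540590 + 1620**2) + ((-836074 + 775687) - 1146578) = (1/2540590 + 2624400) + (-60387 - 1146578) = 6667524396001/2540590 - 1206965 = 3601121186651/2540590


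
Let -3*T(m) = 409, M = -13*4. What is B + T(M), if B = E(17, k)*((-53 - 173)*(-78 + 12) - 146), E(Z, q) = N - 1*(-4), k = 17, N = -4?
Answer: -409/3 ≈ -136.33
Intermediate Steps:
M = -52
T(m) = -409/3 (T(m) = -⅓*409 = -409/3)
E(Z, q) = 0 (E(Z, q) = -4 - 1*(-4) = -4 + 4 = 0)
B = 0 (B = 0*((-53 - 173)*(-78 + 12) - 146) = 0*(-226*(-66) - 146) = 0*(14916 - 146) = 0*14770 = 0)
B + T(M) = 0 - 409/3 = -409/3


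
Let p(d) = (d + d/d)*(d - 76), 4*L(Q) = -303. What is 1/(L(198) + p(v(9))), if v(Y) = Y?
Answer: -4/2983 ≈ -0.0013409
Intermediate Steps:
L(Q) = -303/4 (L(Q) = (¼)*(-303) = -303/4)
p(d) = (1 + d)*(-76 + d) (p(d) = (d + 1)*(-76 + d) = (1 + d)*(-76 + d))
1/(L(198) + p(v(9))) = 1/(-303/4 + (-76 + 9² - 75*9)) = 1/(-303/4 + (-76 + 81 - 675)) = 1/(-303/4 - 670) = 1/(-2983/4) = -4/2983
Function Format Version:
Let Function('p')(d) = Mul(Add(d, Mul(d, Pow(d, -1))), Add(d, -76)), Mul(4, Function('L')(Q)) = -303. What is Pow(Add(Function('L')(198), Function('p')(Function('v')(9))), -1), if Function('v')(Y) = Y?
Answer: Rational(-4, 2983) ≈ -0.0013409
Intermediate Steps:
Function('L')(Q) = Rational(-303, 4) (Function('L')(Q) = Mul(Rational(1, 4), -303) = Rational(-303, 4))
Function('p')(d) = Mul(Add(1, d), Add(-76, d)) (Function('p')(d) = Mul(Add(d, 1), Add(-76, d)) = Mul(Add(1, d), Add(-76, d)))
Pow(Add(Function('L')(198), Function('p')(Function('v')(9))), -1) = Pow(Add(Rational(-303, 4), Add(-76, Pow(9, 2), Mul(-75, 9))), -1) = Pow(Add(Rational(-303, 4), Add(-76, 81, -675)), -1) = Pow(Add(Rational(-303, 4), -670), -1) = Pow(Rational(-2983, 4), -1) = Rational(-4, 2983)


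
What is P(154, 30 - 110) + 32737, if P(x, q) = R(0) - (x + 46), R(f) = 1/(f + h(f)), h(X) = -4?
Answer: 130147/4 ≈ 32537.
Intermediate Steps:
R(f) = 1/(-4 + f) (R(f) = 1/(f - 4) = 1/(-4 + f))
P(x, q) = -185/4 - x (P(x, q) = 1/(-4 + 0) - (x + 46) = 1/(-4) - (46 + x) = -1/4 + (-46 - x) = -185/4 - x)
P(154, 30 - 110) + 32737 = (-185/4 - 1*154) + 32737 = (-185/4 - 154) + 32737 = -801/4 + 32737 = 130147/4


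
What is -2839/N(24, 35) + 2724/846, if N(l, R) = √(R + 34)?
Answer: 454/141 - 2839*√69/69 ≈ -338.56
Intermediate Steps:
N(l, R) = √(34 + R)
-2839/N(24, 35) + 2724/846 = -2839/√(34 + 35) + 2724/846 = -2839*√69/69 + 2724*(1/846) = -2839*√69/69 + 454/141 = 454/141 - 2839*√69/69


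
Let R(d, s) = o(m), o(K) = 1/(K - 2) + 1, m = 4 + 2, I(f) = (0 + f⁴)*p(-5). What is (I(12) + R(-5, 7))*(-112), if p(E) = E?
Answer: 11612020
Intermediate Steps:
I(f) = -5*f⁴ (I(f) = (0 + f⁴)*(-5) = f⁴*(-5) = -5*f⁴)
m = 6
o(K) = 1 + 1/(-2 + K) (o(K) = 1/(-2 + K) + 1 = 1 + 1/(-2 + K))
R(d, s) = 5/4 (R(d, s) = (-1 + 6)/(-2 + 6) = 5/4)
(I(12) + R(-5, 7))*(-112) = (-5*12⁴ + 5/4)*(-112) = (-5*20736 + 5/4)*(-112) = (-103680 + 5/4)*(-112) = -414715/4*(-112) = 11612020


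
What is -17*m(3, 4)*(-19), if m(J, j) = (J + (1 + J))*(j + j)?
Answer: 18088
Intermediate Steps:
m(J, j) = 2*j*(1 + 2*J) (m(J, j) = (1 + 2*J)*(2*j) = 2*j*(1 + 2*J))
-17*m(3, 4)*(-19) = -34*4*(1 + 2*3)*(-19) = -34*4*(1 + 6)*(-19) = -34*4*7*(-19) = -17*56*(-19) = -952*(-19) = 18088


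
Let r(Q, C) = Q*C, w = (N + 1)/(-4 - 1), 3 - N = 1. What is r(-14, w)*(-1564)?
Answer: -65688/5 ≈ -13138.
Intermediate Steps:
N = 2 (N = 3 - 1*1 = 3 - 1 = 2)
w = -3/5 (w = (2 + 1)/(-4 - 1) = 3/(-5) = 3*(-1/5) = -3/5 ≈ -0.60000)
r(Q, C) = C*Q
r(-14, w)*(-1564) = -3/5*(-14)*(-1564) = (42/5)*(-1564) = -65688/5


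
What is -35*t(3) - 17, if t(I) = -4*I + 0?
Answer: 403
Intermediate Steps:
t(I) = -4*I
-35*t(3) - 17 = -(-140)*3 - 17 = -35*(-12) - 17 = 420 - 17 = 403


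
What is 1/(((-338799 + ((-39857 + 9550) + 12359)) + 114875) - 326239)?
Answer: -1/568111 ≈ -1.7602e-6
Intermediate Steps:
1/(((-338799 + ((-39857 + 9550) + 12359)) + 114875) - 326239) = 1/(((-338799 + (-30307 + 12359)) + 114875) - 326239) = 1/(((-338799 - 17948) + 114875) - 326239) = 1/((-356747 + 114875) - 326239) = 1/(-241872 - 326239) = 1/(-568111) = -1/568111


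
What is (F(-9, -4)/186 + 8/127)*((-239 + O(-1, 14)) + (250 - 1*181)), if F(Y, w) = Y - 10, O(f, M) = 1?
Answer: 156325/23622 ≈ 6.6178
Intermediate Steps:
F(Y, w) = -10 + Y
(F(-9, -4)/186 + 8/127)*((-239 + O(-1, 14)) + (250 - 1*181)) = ((-10 - 9)/186 + 8/127)*((-239 + 1) + (250 - 1*181)) = (-19*1/186 + 8*(1/127))*(-238 + (250 - 181)) = (-19/186 + 8/127)*(-238 + 69) = -925/23622*(-169) = 156325/23622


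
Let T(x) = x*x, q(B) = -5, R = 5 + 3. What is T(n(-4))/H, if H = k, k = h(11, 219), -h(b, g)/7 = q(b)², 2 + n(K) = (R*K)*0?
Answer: -4/175 ≈ -0.022857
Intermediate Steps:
R = 8
n(K) = -2 (n(K) = -2 + (8*K)*0 = -2 + 0 = -2)
h(b, g) = -175 (h(b, g) = -7*(-5)² = -7*25 = -175)
T(x) = x²
k = -175
H = -175
T(n(-4))/H = (-2)²/(-175) = 4*(-1/175) = -4/175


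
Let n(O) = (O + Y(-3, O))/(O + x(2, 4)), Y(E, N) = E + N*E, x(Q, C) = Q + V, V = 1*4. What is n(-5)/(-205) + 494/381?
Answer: 98603/78105 ≈ 1.2624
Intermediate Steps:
V = 4
x(Q, C) = 4 + Q (x(Q, C) = Q + 4 = 4 + Q)
Y(E, N) = E + E*N
n(O) = (-3 - 2*O)/(6 + O) (n(O) = (O - 3*(1 + O))/(O + (4 + 2)) = (O + (-3 - 3*O))/(O + 6) = (-3 - 2*O)/(6 + O))
n(-5)/(-205) + 494/381 = ((-3 - 2*(-5))/(6 - 5))/(-205) + 494/381 = ((-3 + 10)/1)*(-1/205) + 494*(1/381) = (1*7)*(-1/205) + 494/381 = 7*(-1/205) + 494/381 = -7/205 + 494/381 = 98603/78105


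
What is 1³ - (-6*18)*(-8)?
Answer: -863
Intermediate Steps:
1³ - (-6*18)*(-8) = 1 - (-108)*(-8) = 1 - 1*864 = 1 - 864 = -863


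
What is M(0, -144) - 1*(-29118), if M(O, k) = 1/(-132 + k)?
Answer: 8036567/276 ≈ 29118.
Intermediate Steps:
M(0, -144) - 1*(-29118) = 1/(-132 - 144) - 1*(-29118) = 1/(-276) + 29118 = -1/276 + 29118 = 8036567/276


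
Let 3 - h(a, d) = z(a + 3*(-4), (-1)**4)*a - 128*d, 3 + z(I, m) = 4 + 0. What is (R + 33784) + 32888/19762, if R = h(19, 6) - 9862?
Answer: 243820238/9881 ≈ 24676.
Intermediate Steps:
z(I, m) = 1 (z(I, m) = -3 + (4 + 0) = -3 + 4 = 1)
h(a, d) = 3 - a + 128*d (h(a, d) = 3 - (1*a - 128*d) = 3 - (a - 128*d) = 3 + (-a + 128*d) = 3 - a + 128*d)
R = -9110 (R = (3 - 1*19 + 128*6) - 9862 = (3 - 19 + 768) - 9862 = 752 - 9862 = -9110)
(R + 33784) + 32888/19762 = (-9110 + 33784) + 32888/19762 = 24674 + 32888*(1/19762) = 24674 + 16444/9881 = 243820238/9881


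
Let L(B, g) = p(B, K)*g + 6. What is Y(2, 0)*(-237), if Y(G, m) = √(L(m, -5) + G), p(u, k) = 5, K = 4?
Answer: -237*I*√17 ≈ -977.18*I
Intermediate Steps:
L(B, g) = 6 + 5*g (L(B, g) = 5*g + 6 = 6 + 5*g)
Y(G, m) = √(-19 + G) (Y(G, m) = √((6 + 5*(-5)) + G) = √((6 - 25) + G) = √(-19 + G))
Y(2, 0)*(-237) = √(-19 + 2)*(-237) = √(-17)*(-237) = (I*√17)*(-237) = -237*I*√17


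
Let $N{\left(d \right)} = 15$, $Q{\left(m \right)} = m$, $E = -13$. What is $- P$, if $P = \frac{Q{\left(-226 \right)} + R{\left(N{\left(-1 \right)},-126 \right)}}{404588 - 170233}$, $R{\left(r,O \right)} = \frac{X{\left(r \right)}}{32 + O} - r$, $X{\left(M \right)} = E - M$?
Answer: $\frac{11313}{11014685} \approx 0.0010271$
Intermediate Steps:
$X{\left(M \right)} = -13 - M$
$R{\left(r,O \right)} = - r + \frac{-13 - r}{32 + O}$ ($R{\left(r,O \right)} = \frac{-13 - r}{32 + O} - r = - r + \frac{-13 - r}{32 + O}$)
$P = - \frac{11313}{11014685}$ ($P = \frac{-226 + \frac{-13 - 495 - \left(-126\right) 15}{32 - 126}}{404588 - 170233} = \frac{-226 + \frac{-13 - 495 + 1890}{-94}}{234355} = \left(-226 - \frac{691}{47}\right) \frac{1}{234355} = \left(- \frac{11313}{47}\right) \frac{1}{234355} = - \frac{11313}{11014685} \approx -0.0010271$)
$- P = \left(-1\right) \left(- \frac{11313}{11014685}\right) = \frac{11313}{11014685}$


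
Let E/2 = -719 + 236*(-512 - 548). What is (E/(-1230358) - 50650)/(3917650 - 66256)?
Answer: -31158565471/2369296709526 ≈ -0.013151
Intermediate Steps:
E = -501758 (E = 2*(-719 + 236*(-512 - 548)) = 2*(-719 + 236*(-1060)) = 2*(-719 - 250160) = 2*(-250879) = -501758)
(E/(-1230358) - 50650)/(3917650 - 66256) = (-501758/(-1230358) - 50650)/(3917650 - 66256) = (-501758*(-1/1230358) - 50650)/3851394 = (250879/615179 - 50650)*(1/3851394) = -31158565471/615179*1/3851394 = -31158565471/2369296709526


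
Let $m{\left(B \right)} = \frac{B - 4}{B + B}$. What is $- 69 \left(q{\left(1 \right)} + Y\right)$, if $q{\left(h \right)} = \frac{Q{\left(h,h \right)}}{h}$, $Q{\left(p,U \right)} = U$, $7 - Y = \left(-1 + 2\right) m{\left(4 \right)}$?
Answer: $-552$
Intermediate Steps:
$m{\left(B \right)} = \frac{-4 + B}{2 B}$
$Y = 7$ ($Y = 7 - \left(-1 + 2\right) \frac{-4 + 4}{2 \cdot 4} = 7 - 1 \cdot \frac{1}{2} \cdot \frac{1}{4} \cdot 0 = 7 - 1 \cdot 0 = 7 - 0 = 7 + 0 = 7$)
$q{\left(h \right)} = 1$ ($q{\left(h \right)} = \frac{h}{h} = 1$)
$- 69 \left(q{\left(1 \right)} + Y\right) = - 69 \left(1 + 7\right) = \left(-69\right) 8 = -552$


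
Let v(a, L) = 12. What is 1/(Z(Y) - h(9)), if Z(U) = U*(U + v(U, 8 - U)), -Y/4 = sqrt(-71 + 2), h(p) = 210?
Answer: I/(6*(-219*I + 8*sqrt(69))) ≈ -0.00069687 + 0.00021146*I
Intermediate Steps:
Y = -4*I*sqrt(69) (Y = -4*sqrt(-71 + 2) = -4*I*sqrt(69) ≈ -33.227*I)
Z(U) = U*(12 + U) (Z(U) = U*(U + 12) = U*(12 + U))
1/(Z(Y) - h(9)) = 1/((-4*I*sqrt(69))*(12 - 4*I*sqrt(69)) - 1*210) = 1/(-4*I*sqrt(69)*(12 - 4*I*sqrt(69)) - 210) = 1/(-210 - 4*I*sqrt(69)*(12 - 4*I*sqrt(69)))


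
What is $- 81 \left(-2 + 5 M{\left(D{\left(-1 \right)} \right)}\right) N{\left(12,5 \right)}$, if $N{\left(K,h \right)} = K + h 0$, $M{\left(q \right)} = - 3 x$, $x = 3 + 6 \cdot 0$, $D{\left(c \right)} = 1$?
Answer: $45684$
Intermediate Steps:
$x = 3$ ($x = 3 + 0 = 3$)
$M{\left(q \right)} = -9$ ($M{\left(q \right)} = \left(-3\right) 3 = -9$)
$N{\left(K,h \right)} = K$ ($N{\left(K,h \right)} = K + 0 = K$)
$- 81 \left(-2 + 5 M{\left(D{\left(-1 \right)} \right)}\right) N{\left(12,5 \right)} = - 81 \left(-2 + 5 \left(-9\right)\right) 12 = - 81 \left(-2 - 45\right) 12 = \left(-81\right) \left(-47\right) 12 = 3807 \cdot 12 = 45684$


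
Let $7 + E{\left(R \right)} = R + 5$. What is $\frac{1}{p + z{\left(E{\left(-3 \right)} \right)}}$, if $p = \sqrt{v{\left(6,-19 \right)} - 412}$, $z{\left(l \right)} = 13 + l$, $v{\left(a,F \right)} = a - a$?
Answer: $\frac{2}{119} - \frac{i \sqrt{103}}{238} \approx 0.016807 - 0.042642 i$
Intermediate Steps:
$E{\left(R \right)} = -2 + R$ ($E{\left(R \right)} = -7 + \left(R + 5\right) = -7 + \left(5 + R\right) = -2 + R$)
$v{\left(a,F \right)} = 0$
$p = 2 i \sqrt{103}$ ($p = \sqrt{0 - 412} = \sqrt{-412} = 2 i \sqrt{103} \approx 20.298 i$)
$\frac{1}{p + z{\left(E{\left(-3 \right)} \right)}} = \frac{1}{2 i \sqrt{103} + \left(13 - 5\right)} = \frac{1}{2 i \sqrt{103} + 8} = \frac{1}{8 + 2 i \sqrt{103}}$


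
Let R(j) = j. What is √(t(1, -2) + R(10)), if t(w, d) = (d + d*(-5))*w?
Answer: 3*√2 ≈ 4.2426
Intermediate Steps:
t(w, d) = -4*d*w (t(w, d) = (d - 5*d)*w = (-4*d)*w = -4*d*w)
√(t(1, -2) + R(10)) = √(-4*(-2)*1 + 10) = √(8 + 10) = √18 = 3*√2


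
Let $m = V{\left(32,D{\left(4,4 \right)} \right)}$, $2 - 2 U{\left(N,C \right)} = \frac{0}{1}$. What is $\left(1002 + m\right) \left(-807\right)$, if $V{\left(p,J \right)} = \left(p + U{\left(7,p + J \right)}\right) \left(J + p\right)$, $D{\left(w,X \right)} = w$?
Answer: $-1767330$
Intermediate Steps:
$U{\left(N,C \right)} = 1$ ($U{\left(N,C \right)} = 1 - \frac{0 \cdot 1^{-1}}{2} = 1 - \frac{0 \cdot 1}{2} = 1 - 0 = 1 + 0 = 1$)
$V{\left(p,J \right)} = \left(1 + p\right) \left(J + p\right)$ ($V{\left(p,J \right)} = \left(p + 1\right) \left(J + p\right) = \left(1 + p\right) \left(J + p\right)$)
$m = 1188$ ($m = 4 + 32 + 32^{2} + 4 \cdot 32 = 4 + 32 + 1024 + 128 = 1188$)
$\left(1002 + m\right) \left(-807\right) = \left(1002 + 1188\right) \left(-807\right) = 2190 \left(-807\right) = -1767330$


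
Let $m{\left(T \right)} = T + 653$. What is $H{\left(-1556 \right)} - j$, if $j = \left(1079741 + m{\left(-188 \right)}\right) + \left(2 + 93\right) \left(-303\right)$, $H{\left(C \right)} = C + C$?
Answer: $-1054533$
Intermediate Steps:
$m{\left(T \right)} = 653 + T$
$H{\left(C \right)} = 2 C$
$j = 1051421$ ($j = \left(1079741 + \left(653 - 188\right)\right) + \left(2 + 93\right) \left(-303\right) = \left(1079741 + 465\right) + 95 \left(-303\right) = 1080206 - 28785 = 1051421$)
$H{\left(-1556 \right)} - j = 2 \left(-1556\right) - 1051421 = -3112 - 1051421 = -1054533$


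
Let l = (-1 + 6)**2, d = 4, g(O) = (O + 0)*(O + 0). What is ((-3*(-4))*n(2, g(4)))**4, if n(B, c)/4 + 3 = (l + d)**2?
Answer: 2617827490425470976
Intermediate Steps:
g(O) = O**2 (g(O) = O*O = O**2)
l = 25 (l = 5**2 = 25)
n(B, c) = 3352 (n(B, c) = -12 + 4*(25 + 4)**2 = -12 + 4*29**2 = -12 + 4*841 = -12 + 3364 = 3352)
((-3*(-4))*n(2, g(4)))**4 = (-3*(-4)*3352)**4 = (12*3352)**4 = 40224**4 = 2617827490425470976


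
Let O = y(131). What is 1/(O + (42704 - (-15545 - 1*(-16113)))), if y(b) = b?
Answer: 1/42267 ≈ 2.3659e-5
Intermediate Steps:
O = 131
1/(O + (42704 - (-15545 - 1*(-16113)))) = 1/(131 + (42704 - (-15545 - 1*(-16113)))) = 1/(131 + (42704 - (-15545 + 16113))) = 1/(131 + (42704 - 1*568)) = 1/(131 + (42704 - 568)) = 1/(131 + 42136) = 1/42267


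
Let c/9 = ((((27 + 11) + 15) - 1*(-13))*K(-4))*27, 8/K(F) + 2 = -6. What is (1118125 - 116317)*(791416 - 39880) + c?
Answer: 752894761050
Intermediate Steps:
K(F) = -1 (K(F) = 8/(-2 - 6) = 8/(-8) = 8*(-⅛) = -1)
c = -16038 (c = 9*(((((27 + 11) + 15) - 1*(-13))*(-1))*27) = 9*((((38 + 15) + 13)*(-1))*27) = 9*(((53 + 13)*(-1))*27) = 9*((66*(-1))*27) = 9*(-66*27) = 9*(-1782) = -16038)
(1118125 - 116317)*(791416 - 39880) + c = (1118125 - 116317)*(791416 - 39880) - 16038 = 1001808*751536 - 16038 = 752894777088 - 16038 = 752894761050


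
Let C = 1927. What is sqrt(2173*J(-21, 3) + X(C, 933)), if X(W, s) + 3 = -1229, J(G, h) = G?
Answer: I*sqrt(46865) ≈ 216.48*I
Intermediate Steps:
X(W, s) = -1232 (X(W, s) = -3 - 1229 = -1232)
sqrt(2173*J(-21, 3) + X(C, 933)) = sqrt(2173*(-21) - 1232) = sqrt(-45633 - 1232) = sqrt(-46865) = I*sqrt(46865)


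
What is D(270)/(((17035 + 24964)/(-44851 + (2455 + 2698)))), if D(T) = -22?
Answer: 873356/41999 ≈ 20.795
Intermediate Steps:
D(270)/(((17035 + 24964)/(-44851 + (2455 + 2698)))) = -22*(-44851 + (2455 + 2698))/(17035 + 24964) = -22/(41999/(-44851 + 5153)) = -22/(41999/(-39698)) = -22/(41999*(-1/39698)) = -22/(-41999/39698) = -22*(-39698/41999) = 873356/41999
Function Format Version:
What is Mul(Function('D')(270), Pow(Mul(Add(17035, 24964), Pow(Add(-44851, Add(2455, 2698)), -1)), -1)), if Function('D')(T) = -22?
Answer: Rational(873356, 41999) ≈ 20.795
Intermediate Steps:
Mul(Function('D')(270), Pow(Mul(Add(17035, 24964), Pow(Add(-44851, Add(2455, 2698)), -1)), -1)) = Mul(-22, Pow(Mul(Add(17035, 24964), Pow(Add(-44851, Add(2455, 2698)), -1)), -1)) = Mul(-22, Pow(Mul(41999, Pow(Add(-44851, 5153), -1)), -1)) = Mul(-22, Pow(Mul(41999, Pow(-39698, -1)), -1)) = Mul(-22, Pow(Mul(41999, Rational(-1, 39698)), -1)) = Mul(-22, Pow(Rational(-41999, 39698), -1)) = Mul(-22, Rational(-39698, 41999)) = Rational(873356, 41999)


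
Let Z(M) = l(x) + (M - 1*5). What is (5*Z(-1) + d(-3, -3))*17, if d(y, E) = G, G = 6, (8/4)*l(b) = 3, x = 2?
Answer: -561/2 ≈ -280.50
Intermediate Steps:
l(b) = 3/2 (l(b) = (½)*3 = 3/2)
Z(M) = -7/2 + M (Z(M) = 3/2 + (M - 1*5) = 3/2 + (M - 5) = 3/2 + (-5 + M) = -7/2 + M)
d(y, E) = 6
(5*Z(-1) + d(-3, -3))*17 = (5*(-7/2 - 1) + 6)*17 = (5*(-9/2) + 6)*17 = (-45/2 + 6)*17 = -33/2*17 = -561/2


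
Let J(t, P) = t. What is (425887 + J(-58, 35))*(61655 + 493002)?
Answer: 236189035653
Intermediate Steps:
(425887 + J(-58, 35))*(61655 + 493002) = (425887 - 58)*(61655 + 493002) = 425829*554657 = 236189035653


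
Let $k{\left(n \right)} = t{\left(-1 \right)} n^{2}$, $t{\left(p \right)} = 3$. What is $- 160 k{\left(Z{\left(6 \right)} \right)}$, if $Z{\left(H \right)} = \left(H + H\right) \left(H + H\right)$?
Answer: $-9953280$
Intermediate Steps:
$Z{\left(H \right)} = 4 H^{2}$ ($Z{\left(H \right)} = 2 H 2 H = 4 H^{2}$)
$k{\left(n \right)} = 3 n^{2}$
$- 160 k{\left(Z{\left(6 \right)} \right)} = - 160 \cdot 3 \left(4 \cdot 6^{2}\right)^{2} = - 160 \cdot 3 \left(4 \cdot 36\right)^{2} = - 160 \cdot 3 \cdot 144^{2} = - 160 \cdot 3 \cdot 20736 = \left(-160\right) 62208 = -9953280$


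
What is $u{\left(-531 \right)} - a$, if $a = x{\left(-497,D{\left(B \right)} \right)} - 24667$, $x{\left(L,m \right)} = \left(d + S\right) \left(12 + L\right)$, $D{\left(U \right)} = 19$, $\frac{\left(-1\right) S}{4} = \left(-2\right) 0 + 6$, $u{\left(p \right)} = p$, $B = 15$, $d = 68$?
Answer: $45476$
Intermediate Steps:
$S = -24$ ($S = - 4 \left(\left(-2\right) 0 + 6\right) = - 4 \left(0 + 6\right) = \left(-4\right) 6 = -24$)
$x{\left(L,m \right)} = 528 + 44 L$ ($x{\left(L,m \right)} = \left(68 - 24\right) \left(12 + L\right) = 44 \left(12 + L\right) = 528 + 44 L$)
$a = -46007$ ($a = \left(528 + 44 \left(-497\right)\right) - 24667 = \left(528 - 21868\right) - 24667 = -21340 - 24667 = -46007$)
$u{\left(-531 \right)} - a = -531 - -46007 = -531 + 46007 = 45476$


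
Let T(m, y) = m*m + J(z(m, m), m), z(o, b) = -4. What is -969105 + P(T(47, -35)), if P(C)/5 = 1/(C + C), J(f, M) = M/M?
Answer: -856688819/884 ≈ -9.6911e+5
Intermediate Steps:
J(f, M) = 1
T(m, y) = 1 + m² (T(m, y) = m*m + 1 = m² + 1 = 1 + m²)
P(C) = 5/(2*C) (P(C) = 5/(C + C) = 5/((2*C)) = 5*(1/(2*C)) = 5/(2*C))
-969105 + P(T(47, -35)) = -969105 + 5/(2*(1 + 47²)) = -969105 + 5/(2*(1 + 2209)) = -969105 + (5/2)/2210 = -969105 + (5/2)*(1/2210) = -969105 + 1/884 = -856688819/884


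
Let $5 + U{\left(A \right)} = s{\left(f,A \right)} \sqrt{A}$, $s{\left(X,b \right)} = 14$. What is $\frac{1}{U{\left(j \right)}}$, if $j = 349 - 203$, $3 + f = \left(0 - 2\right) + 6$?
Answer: $\frac{5}{28591} + \frac{14 \sqrt{146}}{28591} \approx 0.0060915$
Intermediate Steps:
$f = 1$ ($f = -3 + \left(\left(0 - 2\right) + 6\right) = -3 + \left(-2 + 6\right) = -3 + 4 = 1$)
$j = 146$ ($j = 349 - 203 = 146$)
$U{\left(A \right)} = -5 + 14 \sqrt{A}$
$\frac{1}{U{\left(j \right)}} = \frac{1}{-5 + 14 \sqrt{146}}$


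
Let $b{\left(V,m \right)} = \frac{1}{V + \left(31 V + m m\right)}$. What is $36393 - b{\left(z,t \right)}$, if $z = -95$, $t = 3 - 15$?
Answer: $\frac{105394129}{2896} \approx 36393.0$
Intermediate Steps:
$t = -12$ ($t = 3 - 15 = -12$)
$b{\left(V,m \right)} = \frac{1}{m^{2} + 32 V}$ ($b{\left(V,m \right)} = \frac{1}{V + \left(31 V + m^{2}\right)} = \frac{1}{V + \left(m^{2} + 31 V\right)} = \frac{1}{m^{2} + 32 V}$)
$36393 - b{\left(z,t \right)} = 36393 - \frac{1}{\left(-12\right)^{2} + 32 \left(-95\right)} = 36393 - \frac{1}{144 - 3040} = 36393 - \frac{1}{-2896} = 36393 - - \frac{1}{2896} = 36393 + \frac{1}{2896} = \frac{105394129}{2896}$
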